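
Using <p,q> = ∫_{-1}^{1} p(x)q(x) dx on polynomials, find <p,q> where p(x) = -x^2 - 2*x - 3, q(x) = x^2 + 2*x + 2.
<p,q> = -92/5

Expand the product: p(x)·q(x) = -x^4 - 4*x^3 - 9*x^2 - 10*x - 6.
∫_{-1}^{1} of each monomial x^k gives [2/(k+1) if k even, 0 if k odd]. Integrating term-by-term (or equivalently evaluating the antiderivative F(x) = -x^5/5 - x^4 - 3*x^3 - 5*x^2 - 6*x at the endpoints):
  F(1) − F(−1) = -76/5 − (16/5) = -92/5.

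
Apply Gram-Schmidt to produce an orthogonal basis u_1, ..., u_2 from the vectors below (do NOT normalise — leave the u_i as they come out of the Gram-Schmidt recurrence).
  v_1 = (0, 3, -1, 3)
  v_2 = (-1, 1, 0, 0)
Orthogonal basis:
  u_1 = (0, 3, -1, 3)
  u_2 = (-1, 10/19, 3/19, -9/19)

Apply the Gram-Schmidt recurrence
  u_1 = v_1
  u_i = v_i − Σ_{j<i} ((v_i · u_j) / (u_j · u_j)) · u_j.

Step by step this gives:
  u_1 = (0, 3, -1, 3)
  u_2 = (-1, 10/19, 3/19, -9/19)

Orthogonality check:
  u_2 · u_1 = 0 (should be 0)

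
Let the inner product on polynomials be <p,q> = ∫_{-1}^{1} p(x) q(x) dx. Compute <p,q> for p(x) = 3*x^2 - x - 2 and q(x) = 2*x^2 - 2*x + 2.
<p,q> = -44/15

Expand the product: p(x)·q(x) = 6*x^4 - 8*x^3 + 4*x^2 + 2*x - 4.
∫_{-1}^{1} of each monomial x^k gives [2/(k+1) if k even, 0 if k odd]. Integrating term-by-term (or equivalently evaluating the antiderivative F(x) = 6*x^5/5 - 2*x^4 + 4*x^3/3 + x^2 - 4*x at the endpoints):
  F(1) − F(−1) = -37/15 − (7/15) = -44/15.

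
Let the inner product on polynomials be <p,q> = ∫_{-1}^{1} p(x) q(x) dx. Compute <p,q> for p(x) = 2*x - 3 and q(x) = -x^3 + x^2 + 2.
<p,q> = -74/5

Expand the product: p(x)·q(x) = -2*x^4 + 5*x^3 - 3*x^2 + 4*x - 6.
∫_{-1}^{1} of each monomial x^k gives [2/(k+1) if k even, 0 if k odd]. Integrating term-by-term (or equivalently evaluating the antiderivative F(x) = -2*x^5/5 + 5*x^4/4 - x^3 + 2*x^2 - 6*x at the endpoints):
  F(1) − F(−1) = -83/20 − (213/20) = -74/5.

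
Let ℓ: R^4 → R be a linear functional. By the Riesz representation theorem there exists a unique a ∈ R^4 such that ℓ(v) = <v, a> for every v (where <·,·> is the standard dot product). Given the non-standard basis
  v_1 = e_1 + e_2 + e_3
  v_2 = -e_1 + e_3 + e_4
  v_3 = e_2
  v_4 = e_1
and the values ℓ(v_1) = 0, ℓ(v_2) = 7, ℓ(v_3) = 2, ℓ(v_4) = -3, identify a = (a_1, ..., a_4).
a = (-3, 2, 1, 3)

Write a = (a_1, ..., a_4) in the standard basis. For each basis vector v_i, ℓ(v_i) = <v_i, a> is a linear equation in the a_j's. Collect the n equations into a matrix system V a = ℓ, where row i of V is v_i (expressed in the standard basis). Since V is invertible (lower-triangular with 1s on the diagonal, up to permutation), solve by back-substitution:
  V =
[[1, 1, 1, 0],
 [-1, 0, 1, 1],
 [0, 1, 0, 0],
 [1, 0, 0, 0]]
  V a = (0, 7, 2, -3)
Solving gives a = (-3, 2, 1, 3).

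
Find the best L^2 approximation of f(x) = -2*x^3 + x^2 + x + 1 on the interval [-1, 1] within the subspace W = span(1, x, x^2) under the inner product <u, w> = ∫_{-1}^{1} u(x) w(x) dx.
g(x) = x^2 - x/5 + 1

The best approximation g ∈ W is the orthogonal projection of f onto W. Writing g = a_0 + a_1 x + a_2 x^2, the coefficients solve the normal equations G · a = b where
  G_{ij} = <φ_i, φ_j> and b_i = <f, φ_i>, with φ_0 = 1, φ_1 = x, φ_2 = x^2.
G =
  [2, 0, 2/3]
  [0, 2/3, 0]
  [2/3, 0, 2/5],
b = (8/3, -2/15, 16/15).
Solving gives a_0 = 1, a_1 = -1/5, a_2 = 1, so
  g(x) = x^2 - x/5 + 1.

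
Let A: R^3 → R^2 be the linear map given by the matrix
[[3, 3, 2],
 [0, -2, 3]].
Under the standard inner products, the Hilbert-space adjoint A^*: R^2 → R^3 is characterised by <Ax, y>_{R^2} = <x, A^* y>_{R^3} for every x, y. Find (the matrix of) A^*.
A^* = A^T =
[[3, 0],
 [3, -2],
 [2, 3]]

For real matrices with standard dot products, the defining identity <Ax, y> = <x, A^* y> gives (Ax)^T y = x^T (A^*) y, i.e. x^T A^T y = x^T (A^*) y. Since this holds for all x, y, we must have A^* = A^T. Therefore
A^* =
[[3, 0],
 [3, -2],
 [2, 3]].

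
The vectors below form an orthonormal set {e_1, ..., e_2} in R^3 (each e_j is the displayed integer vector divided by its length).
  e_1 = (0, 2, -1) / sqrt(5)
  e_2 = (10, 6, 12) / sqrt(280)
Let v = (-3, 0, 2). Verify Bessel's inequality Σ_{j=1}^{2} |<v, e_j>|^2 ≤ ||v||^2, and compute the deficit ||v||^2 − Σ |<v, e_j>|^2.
Σ |<v, e_j>|^2 = 13/14; ||v||^2 = 13; deficit = 169/14

Write each e_j = u_j / sqrt(<u_j, u_j>) where u_j is the displayed integer vector. Then <v, e_j> = <v, u_j> / sqrt(<u_j, u_j>), so |<v, e_j>|^2 = <v, u_j>^2 / <u_j, u_j>.
Coefficients: <v, e_1> = -2/sqrt(5), <v, e_2> = -6/sqrt(280).
Square and sum: Σ |<v, e_j>|^2 = 13/14.
Compute ||v||^2 = v·v = 13.
Deficit = 13 − 13/14 = 169/14 ≥ 0, confirming Bessel's inequality. (The deficit equals ||v − Σ <v,e_j> e_j||^2, the squared distance from v to span{e_j}.)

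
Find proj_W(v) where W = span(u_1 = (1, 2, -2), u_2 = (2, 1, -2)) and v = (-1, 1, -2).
proj_W(v) = (-5/17, 29/17, -16/17)

Set up U = [u_1 | ... | u_2] ∈ R^(3×2). The projector onto W = col(U) is P = U (U^T U)^(-1) U^T.
Compute U^T U =
  [9, 8]
  [8, 9],
and U^T v = (5, 3).
Solve U^T U · c = U^T v for the coefficients: c = (21/17, -13/17). The projection is proj_W(v) = U c.
Check: (v - proj_W(v)) · u_1 = 0  (should be 0).
Check: (v - proj_W(v)) · u_2 = 0  (should be 0).
Result: proj_W(v) = (-5/17, 29/17, -16/17).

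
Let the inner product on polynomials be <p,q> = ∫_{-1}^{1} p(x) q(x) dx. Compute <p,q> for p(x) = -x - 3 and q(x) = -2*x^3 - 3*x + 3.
<p,q> = -76/5

Expand the product: p(x)·q(x) = 2*x^4 + 6*x^3 + 3*x^2 + 6*x - 9.
∫_{-1}^{1} of each monomial x^k gives [2/(k+1) if k even, 0 if k odd]. Integrating term-by-term (or equivalently evaluating the antiderivative F(x) = 2*x^5/5 + 3*x^4/2 + x^3 + 3*x^2 - 9*x at the endpoints):
  F(1) − F(−1) = -31/10 − (121/10) = -76/5.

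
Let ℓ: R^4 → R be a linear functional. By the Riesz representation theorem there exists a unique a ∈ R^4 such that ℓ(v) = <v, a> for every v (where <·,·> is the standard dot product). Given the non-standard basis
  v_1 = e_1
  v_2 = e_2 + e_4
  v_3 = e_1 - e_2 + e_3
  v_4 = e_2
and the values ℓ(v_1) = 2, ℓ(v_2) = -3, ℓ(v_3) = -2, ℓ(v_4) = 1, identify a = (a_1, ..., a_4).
a = (2, 1, -3, -4)

Write a = (a_1, ..., a_4) in the standard basis. For each basis vector v_i, ℓ(v_i) = <v_i, a> is a linear equation in the a_j's. Collect the n equations into a matrix system V a = ℓ, where row i of V is v_i (expressed in the standard basis). Since V is invertible (lower-triangular with 1s on the diagonal, up to permutation), solve by back-substitution:
  V =
[[1, 0, 0, 0],
 [0, 1, 0, 1],
 [1, -1, 1, 0],
 [0, 1, 0, 0]]
  V a = (2, -3, -2, 1)
Solving gives a = (2, 1, -3, -4).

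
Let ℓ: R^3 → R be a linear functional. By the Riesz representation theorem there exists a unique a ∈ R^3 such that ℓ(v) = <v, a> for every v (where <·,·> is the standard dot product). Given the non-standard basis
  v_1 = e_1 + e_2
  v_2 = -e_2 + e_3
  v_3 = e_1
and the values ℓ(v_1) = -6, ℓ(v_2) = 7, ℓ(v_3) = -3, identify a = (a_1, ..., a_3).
a = (-3, -3, 4)

Write a = (a_1, ..., a_3) in the standard basis. For each basis vector v_i, ℓ(v_i) = <v_i, a> is a linear equation in the a_j's. Collect the n equations into a matrix system V a = ℓ, where row i of V is v_i (expressed in the standard basis). Since V is invertible (lower-triangular with 1s on the diagonal, up to permutation), solve by back-substitution:
  V =
[[1, 1, 0],
 [0, -1, 1],
 [1, 0, 0]]
  V a = (-6, 7, -3)
Solving gives a = (-3, -3, 4).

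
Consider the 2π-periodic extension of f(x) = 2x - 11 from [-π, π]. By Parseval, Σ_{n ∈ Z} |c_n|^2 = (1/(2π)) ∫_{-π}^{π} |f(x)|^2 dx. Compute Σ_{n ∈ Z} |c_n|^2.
Σ |c_n|^2 = 4π^2/3 + 121

Expand and integrate term by term over [-π, π]:
  ∫ (2x)^2 dx = 4·(2π^3/3); ∫ 2·2·(-11)·x dx = 0 (odd integrand); ∫ (-11)^2 dx = 121·2π.
So (1/(2π)) ∫_{-π}^{π} (2x - 11)^2 dx = 4π^2/3 + 121 = 4π^2/3 + 121.
Parseval ⇒ Σ |c_n|^2 = 4π^2/3 + 121.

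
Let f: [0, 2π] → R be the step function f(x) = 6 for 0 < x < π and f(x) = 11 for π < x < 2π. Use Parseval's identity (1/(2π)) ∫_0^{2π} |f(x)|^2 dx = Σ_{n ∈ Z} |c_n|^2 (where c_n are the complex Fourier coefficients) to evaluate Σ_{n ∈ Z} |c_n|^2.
Σ |c_n|^2 = 157/2

Parseval equates the L^2 energy of f (normalised by 1/(2π)) with the ℓ^2 sum of its Fourier coefficients: (1/(2π)) ∫_0^{2π} |f|^2 = Σ |c_n|^2.
Compute the left side: (1/(2π)) [∫_0^π 6^2 dx + ∫_π^{2π} 11^2 dx] = (1/(2π)) · (36π + 121π) = (36 + 121)/2 = 157/2.
So Σ_{n ∈ Z} |c_n|^2 = 157/2.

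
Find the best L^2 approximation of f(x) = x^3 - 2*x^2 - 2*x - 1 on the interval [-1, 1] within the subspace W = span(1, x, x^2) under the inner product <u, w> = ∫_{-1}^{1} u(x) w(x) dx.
g(x) = -2*x^2 - 7*x/5 - 1

The best approximation g ∈ W is the orthogonal projection of f onto W. Writing g = a_0 + a_1 x + a_2 x^2, the coefficients solve the normal equations G · a = b where
  G_{ij} = <φ_i, φ_j> and b_i = <f, φ_i>, with φ_0 = 1, φ_1 = x, φ_2 = x^2.
G =
  [2, 0, 2/3]
  [0, 2/3, 0]
  [2/3, 0, 2/5],
b = (-10/3, -14/15, -22/15).
Solving gives a_0 = -1, a_1 = -7/5, a_2 = -2, so
  g(x) = -2*x^2 - 7*x/5 - 1.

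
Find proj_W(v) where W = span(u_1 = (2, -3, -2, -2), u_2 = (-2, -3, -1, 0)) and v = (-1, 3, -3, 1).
proj_W(v) = (-2/7, 9/7, 5/7, 4/7)

Set up U = [u_1 | ... | u_2] ∈ R^(4×2). The projector onto W = col(U) is P = U (U^T U)^(-1) U^T.
Compute U^T U =
  [21, 7]
  [7, 14],
and U^T v = (-7, -4).
Solve U^T U · c = U^T v for the coefficients: c = (-2/7, -1/7). The projection is proj_W(v) = U c.
Check: (v - proj_W(v)) · u_1 = 0  (should be 0).
Check: (v - proj_W(v)) · u_2 = 0  (should be 0).
Result: proj_W(v) = (-2/7, 9/7, 5/7, 4/7).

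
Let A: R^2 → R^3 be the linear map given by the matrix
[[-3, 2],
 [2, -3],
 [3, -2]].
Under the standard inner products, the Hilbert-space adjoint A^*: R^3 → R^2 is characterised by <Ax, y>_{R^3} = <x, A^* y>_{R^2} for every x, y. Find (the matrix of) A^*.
A^* = A^T =
[[-3, 2, 3],
 [2, -3, -2]]

For real matrices with standard dot products, the defining identity <Ax, y> = <x, A^* y> gives (Ax)^T y = x^T (A^*) y, i.e. x^T A^T y = x^T (A^*) y. Since this holds for all x, y, we must have A^* = A^T. Therefore
A^* =
[[-3, 2, 3],
 [2, -3, -2]].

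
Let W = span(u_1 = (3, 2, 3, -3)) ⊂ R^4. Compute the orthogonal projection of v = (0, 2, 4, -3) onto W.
proj_W(v) = (75/31, 50/31, 75/31, -75/31)

Set up U = [u_1 | ... | u_1] ∈ R^(4×1). The projector onto W = col(U) is P = U (U^T U)^(-1) U^T.
Compute U^T U =
  [31],
and U^T v = (25).
Solve U^T U · c = U^T v for the coefficients: c = (25/31). The projection is proj_W(v) = U c.
Check: (v - proj_W(v)) · u_1 = 0  (should be 0).
Result: proj_W(v) = (75/31, 50/31, 75/31, -75/31).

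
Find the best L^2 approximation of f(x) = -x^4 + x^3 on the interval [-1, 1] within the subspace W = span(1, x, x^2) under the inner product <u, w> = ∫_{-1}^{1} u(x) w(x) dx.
g(x) = -6*x^2/7 + 3*x/5 + 3/35

The best approximation g ∈ W is the orthogonal projection of f onto W. Writing g = a_0 + a_1 x + a_2 x^2, the coefficients solve the normal equations G · a = b where
  G_{ij} = <φ_i, φ_j> and b_i = <f, φ_i>, with φ_0 = 1, φ_1 = x, φ_2 = x^2.
G =
  [2, 0, 2/3]
  [0, 2/3, 0]
  [2/3, 0, 2/5],
b = (-2/5, 2/5, -2/7).
Solving gives a_0 = 3/35, a_1 = 3/5, a_2 = -6/7, so
  g(x) = -6*x^2/7 + 3*x/5 + 3/35.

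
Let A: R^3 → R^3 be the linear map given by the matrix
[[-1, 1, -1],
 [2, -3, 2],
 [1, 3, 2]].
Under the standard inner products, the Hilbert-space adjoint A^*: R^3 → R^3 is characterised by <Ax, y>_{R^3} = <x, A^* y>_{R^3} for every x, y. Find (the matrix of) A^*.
A^* = A^T =
[[-1, 2, 1],
 [1, -3, 3],
 [-1, 2, 2]]

For real matrices with standard dot products, the defining identity <Ax, y> = <x, A^* y> gives (Ax)^T y = x^T (A^*) y, i.e. x^T A^T y = x^T (A^*) y. Since this holds for all x, y, we must have A^* = A^T. Therefore
A^* =
[[-1, 2, 1],
 [1, -3, 3],
 [-1, 2, 2]].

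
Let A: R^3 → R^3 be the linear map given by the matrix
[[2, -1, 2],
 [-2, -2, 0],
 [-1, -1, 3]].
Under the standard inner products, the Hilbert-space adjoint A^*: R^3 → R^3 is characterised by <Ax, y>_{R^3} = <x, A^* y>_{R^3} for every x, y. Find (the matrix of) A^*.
A^* = A^T =
[[2, -2, -1],
 [-1, -2, -1],
 [2, 0, 3]]

For real matrices with standard dot products, the defining identity <Ax, y> = <x, A^* y> gives (Ax)^T y = x^T (A^*) y, i.e. x^T A^T y = x^T (A^*) y. Since this holds for all x, y, we must have A^* = A^T. Therefore
A^* =
[[2, -2, -1],
 [-1, -2, -1],
 [2, 0, 3]].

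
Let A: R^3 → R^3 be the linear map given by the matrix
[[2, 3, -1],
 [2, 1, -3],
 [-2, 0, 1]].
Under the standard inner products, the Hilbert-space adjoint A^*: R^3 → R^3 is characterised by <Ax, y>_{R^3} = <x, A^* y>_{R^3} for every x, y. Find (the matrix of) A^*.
A^* = A^T =
[[2, 2, -2],
 [3, 1, 0],
 [-1, -3, 1]]

For real matrices with standard dot products, the defining identity <Ax, y> = <x, A^* y> gives (Ax)^T y = x^T (A^*) y, i.e. x^T A^T y = x^T (A^*) y. Since this holds for all x, y, we must have A^* = A^T. Therefore
A^* =
[[2, 2, -2],
 [3, 1, 0],
 [-1, -3, 1]].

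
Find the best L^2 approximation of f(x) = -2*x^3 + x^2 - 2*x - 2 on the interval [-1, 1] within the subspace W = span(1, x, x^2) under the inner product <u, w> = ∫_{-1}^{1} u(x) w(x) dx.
g(x) = x^2 - 16*x/5 - 2

The best approximation g ∈ W is the orthogonal projection of f onto W. Writing g = a_0 + a_1 x + a_2 x^2, the coefficients solve the normal equations G · a = b where
  G_{ij} = <φ_i, φ_j> and b_i = <f, φ_i>, with φ_0 = 1, φ_1 = x, φ_2 = x^2.
G =
  [2, 0, 2/3]
  [0, 2/3, 0]
  [2/3, 0, 2/5],
b = (-10/3, -32/15, -14/15).
Solving gives a_0 = -2, a_1 = -16/5, a_2 = 1, so
  g(x) = x^2 - 16*x/5 - 2.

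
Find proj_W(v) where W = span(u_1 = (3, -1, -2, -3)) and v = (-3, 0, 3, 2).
proj_W(v) = (-63/23, 21/23, 42/23, 63/23)

Set up U = [u_1 | ... | u_1] ∈ R^(4×1). The projector onto W = col(U) is P = U (U^T U)^(-1) U^T.
Compute U^T U =
  [23],
and U^T v = (-21).
Solve U^T U · c = U^T v for the coefficients: c = (-21/23). The projection is proj_W(v) = U c.
Check: (v - proj_W(v)) · u_1 = 0  (should be 0).
Result: proj_W(v) = (-63/23, 21/23, 42/23, 63/23).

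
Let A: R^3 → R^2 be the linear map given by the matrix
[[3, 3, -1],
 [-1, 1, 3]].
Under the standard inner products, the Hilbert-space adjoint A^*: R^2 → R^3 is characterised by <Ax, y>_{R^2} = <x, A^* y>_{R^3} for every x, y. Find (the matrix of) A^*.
A^* = A^T =
[[3, -1],
 [3, 1],
 [-1, 3]]

For real matrices with standard dot products, the defining identity <Ax, y> = <x, A^* y> gives (Ax)^T y = x^T (A^*) y, i.e. x^T A^T y = x^T (A^*) y. Since this holds for all x, y, we must have A^* = A^T. Therefore
A^* =
[[3, -1],
 [3, 1],
 [-1, 3]].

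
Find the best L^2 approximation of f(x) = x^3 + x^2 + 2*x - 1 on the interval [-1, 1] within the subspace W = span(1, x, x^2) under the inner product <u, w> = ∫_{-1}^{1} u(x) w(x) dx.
g(x) = x^2 + 13*x/5 - 1

The best approximation g ∈ W is the orthogonal projection of f onto W. Writing g = a_0 + a_1 x + a_2 x^2, the coefficients solve the normal equations G · a = b where
  G_{ij} = <φ_i, φ_j> and b_i = <f, φ_i>, with φ_0 = 1, φ_1 = x, φ_2 = x^2.
G =
  [2, 0, 2/3]
  [0, 2/3, 0]
  [2/3, 0, 2/5],
b = (-4/3, 26/15, -4/15).
Solving gives a_0 = -1, a_1 = 13/5, a_2 = 1, so
  g(x) = x^2 + 13*x/5 - 1.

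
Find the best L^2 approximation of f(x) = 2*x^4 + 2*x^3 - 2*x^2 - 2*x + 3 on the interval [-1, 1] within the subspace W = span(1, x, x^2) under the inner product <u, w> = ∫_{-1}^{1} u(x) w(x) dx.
g(x) = -2*x^2/7 - 4*x/5 + 99/35

The best approximation g ∈ W is the orthogonal projection of f onto W. Writing g = a_0 + a_1 x + a_2 x^2, the coefficients solve the normal equations G · a = b where
  G_{ij} = <φ_i, φ_j> and b_i = <f, φ_i>, with φ_0 = 1, φ_1 = x, φ_2 = x^2.
G =
  [2, 0, 2/3]
  [0, 2/3, 0]
  [2/3, 0, 2/5],
b = (82/15, -8/15, 62/35).
Solving gives a_0 = 99/35, a_1 = -4/5, a_2 = -2/7, so
  g(x) = -2*x^2/7 - 4*x/5 + 99/35.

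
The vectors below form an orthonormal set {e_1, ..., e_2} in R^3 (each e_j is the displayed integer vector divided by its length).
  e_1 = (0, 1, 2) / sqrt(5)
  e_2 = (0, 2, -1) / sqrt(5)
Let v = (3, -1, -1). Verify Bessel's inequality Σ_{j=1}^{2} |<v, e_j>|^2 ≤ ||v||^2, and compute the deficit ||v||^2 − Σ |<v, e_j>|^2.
Σ |<v, e_j>|^2 = 2; ||v||^2 = 11; deficit = 9

Write each e_j = u_j / sqrt(<u_j, u_j>) where u_j is the displayed integer vector. Then <v, e_j> = <v, u_j> / sqrt(<u_j, u_j>), so |<v, e_j>|^2 = <v, u_j>^2 / <u_j, u_j>.
Coefficients: <v, e_1> = -3/sqrt(5), <v, e_2> = -1/sqrt(5).
Square and sum: Σ |<v, e_j>|^2 = 2.
Compute ||v||^2 = v·v = 11.
Deficit = 11 − 2 = 9 ≥ 0, confirming Bessel's inequality. (The deficit equals ||v − Σ <v,e_j> e_j||^2, the squared distance from v to span{e_j}.)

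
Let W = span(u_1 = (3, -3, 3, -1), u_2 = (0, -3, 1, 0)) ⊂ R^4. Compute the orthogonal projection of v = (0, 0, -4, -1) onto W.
proj_W(v) = (-93/68, 63/68, -83/68, 31/68)

Set up U = [u_1 | ... | u_2] ∈ R^(4×2). The projector onto W = col(U) is P = U (U^T U)^(-1) U^T.
Compute U^T U =
  [28, 12]
  [12, 10],
and U^T v = (-11, -4).
Solve U^T U · c = U^T v for the coefficients: c = (-31/68, 5/34). The projection is proj_W(v) = U c.
Check: (v - proj_W(v)) · u_1 = 0  (should be 0).
Check: (v - proj_W(v)) · u_2 = 0  (should be 0).
Result: proj_W(v) = (-93/68, 63/68, -83/68, 31/68).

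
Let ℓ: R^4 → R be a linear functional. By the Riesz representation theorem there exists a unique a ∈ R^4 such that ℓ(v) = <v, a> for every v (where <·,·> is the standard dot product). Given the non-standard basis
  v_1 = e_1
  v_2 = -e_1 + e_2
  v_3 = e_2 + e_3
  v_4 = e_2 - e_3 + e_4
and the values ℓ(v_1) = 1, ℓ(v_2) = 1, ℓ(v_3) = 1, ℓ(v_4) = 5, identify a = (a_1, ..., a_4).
a = (1, 2, -1, 2)

Write a = (a_1, ..., a_4) in the standard basis. For each basis vector v_i, ℓ(v_i) = <v_i, a> is a linear equation in the a_j's. Collect the n equations into a matrix system V a = ℓ, where row i of V is v_i (expressed in the standard basis). Since V is invertible (lower-triangular with 1s on the diagonal, up to permutation), solve by back-substitution:
  V =
[[1, 0, 0, 0],
 [-1, 1, 0, 0],
 [0, 1, 1, 0],
 [0, 1, -1, 1]]
  V a = (1, 1, 1, 5)
Solving gives a = (1, 2, -1, 2).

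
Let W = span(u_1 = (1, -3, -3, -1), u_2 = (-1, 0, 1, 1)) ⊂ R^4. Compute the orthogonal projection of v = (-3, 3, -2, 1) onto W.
proj_W(v) = (-16/35, 33/35, 38/35, 16/35)

Set up U = [u_1 | ... | u_2] ∈ R^(4×2). The projector onto W = col(U) is P = U (U^T U)^(-1) U^T.
Compute U^T U =
  [20, -5]
  [-5, 3],
and U^T v = (-7, 2).
Solve U^T U · c = U^T v for the coefficients: c = (-11/35, 1/7). The projection is proj_W(v) = U c.
Check: (v - proj_W(v)) · u_1 = 0  (should be 0).
Check: (v - proj_W(v)) · u_2 = 0  (should be 0).
Result: proj_W(v) = (-16/35, 33/35, 38/35, 16/35).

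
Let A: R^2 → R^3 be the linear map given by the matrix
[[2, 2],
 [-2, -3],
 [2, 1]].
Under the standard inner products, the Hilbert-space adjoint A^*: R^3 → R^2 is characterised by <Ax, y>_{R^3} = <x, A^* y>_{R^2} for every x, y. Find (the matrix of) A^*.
A^* = A^T =
[[2, -2, 2],
 [2, -3, 1]]

For real matrices with standard dot products, the defining identity <Ax, y> = <x, A^* y> gives (Ax)^T y = x^T (A^*) y, i.e. x^T A^T y = x^T (A^*) y. Since this holds for all x, y, we must have A^* = A^T. Therefore
A^* =
[[2, -2, 2],
 [2, -3, 1]].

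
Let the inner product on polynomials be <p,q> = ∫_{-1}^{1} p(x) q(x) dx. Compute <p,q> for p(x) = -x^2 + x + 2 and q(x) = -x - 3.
<p,q> = -32/3

Expand the product: p(x)·q(x) = x^3 + 2*x^2 - 5*x - 6.
∫_{-1}^{1} of each monomial x^k gives [2/(k+1) if k even, 0 if k odd]. Integrating term-by-term (or equivalently evaluating the antiderivative F(x) = x^4/4 + 2*x^3/3 - 5*x^2/2 - 6*x at the endpoints):
  F(1) − F(−1) = -91/12 − (37/12) = -32/3.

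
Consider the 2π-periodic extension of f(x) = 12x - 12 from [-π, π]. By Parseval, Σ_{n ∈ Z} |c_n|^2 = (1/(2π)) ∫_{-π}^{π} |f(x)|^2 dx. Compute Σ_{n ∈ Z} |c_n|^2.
Σ |c_n|^2 = 48π^2 + 144

Expand and integrate term by term over [-π, π]:
  ∫ (12x)^2 dx = 144·(2π^3/3); ∫ 2·12·(-12)·x dx = 0 (odd integrand); ∫ (-12)^2 dx = 144·2π.
So (1/(2π)) ∫_{-π}^{π} (12x - 12)^2 dx = 144π^2/3 + 144 = 48π^2 + 144.
Parseval ⇒ Σ |c_n|^2 = 48π^2 + 144.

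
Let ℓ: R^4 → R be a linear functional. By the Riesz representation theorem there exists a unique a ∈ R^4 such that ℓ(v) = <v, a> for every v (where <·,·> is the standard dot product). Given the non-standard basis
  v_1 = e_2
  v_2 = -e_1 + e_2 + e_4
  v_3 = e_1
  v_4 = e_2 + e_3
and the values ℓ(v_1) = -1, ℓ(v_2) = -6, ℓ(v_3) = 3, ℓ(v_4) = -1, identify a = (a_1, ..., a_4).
a = (3, -1, 0, -2)

Write a = (a_1, ..., a_4) in the standard basis. For each basis vector v_i, ℓ(v_i) = <v_i, a> is a linear equation in the a_j's. Collect the n equations into a matrix system V a = ℓ, where row i of V is v_i (expressed in the standard basis). Since V is invertible (lower-triangular with 1s on the diagonal, up to permutation), solve by back-substitution:
  V =
[[0, 1, 0, 0],
 [-1, 1, 0, 1],
 [1, 0, 0, 0],
 [0, 1, 1, 0]]
  V a = (-1, -6, 3, -1)
Solving gives a = (3, -1, 0, -2).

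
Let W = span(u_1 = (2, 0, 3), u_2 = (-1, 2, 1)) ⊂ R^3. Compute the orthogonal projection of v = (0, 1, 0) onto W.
proj_W(v) = (-30/77, 52/77, 20/77)

Set up U = [u_1 | ... | u_2] ∈ R^(3×2). The projector onto W = col(U) is P = U (U^T U)^(-1) U^T.
Compute U^T U =
  [13, 1]
  [1, 6],
and U^T v = (0, 2).
Solve U^T U · c = U^T v for the coefficients: c = (-2/77, 26/77). The projection is proj_W(v) = U c.
Check: (v - proj_W(v)) · u_1 = 0  (should be 0).
Check: (v - proj_W(v)) · u_2 = 0  (should be 0).
Result: proj_W(v) = (-30/77, 52/77, 20/77).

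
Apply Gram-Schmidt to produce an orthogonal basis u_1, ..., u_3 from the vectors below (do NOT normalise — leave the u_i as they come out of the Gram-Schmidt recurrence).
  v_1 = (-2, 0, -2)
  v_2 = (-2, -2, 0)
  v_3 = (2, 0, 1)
Orthogonal basis:
  u_1 = (-2, 0, -2)
  u_2 = (-1, -2, 1)
  u_3 = (1/3, -1/3, -1/3)

Apply the Gram-Schmidt recurrence
  u_1 = v_1
  u_i = v_i − Σ_{j<i} ((v_i · u_j) / (u_j · u_j)) · u_j.

Step by step this gives:
  u_1 = (-2, 0, -2)
  u_2 = (-1, -2, 1)
  u_3 = (1/3, -1/3, -1/3)

Orthogonality check:
  u_2 · u_1 = 0 (should be 0)
  u_3 · u_1 = 0 (should be 0)
  u_3 · u_2 = 0 (should be 0)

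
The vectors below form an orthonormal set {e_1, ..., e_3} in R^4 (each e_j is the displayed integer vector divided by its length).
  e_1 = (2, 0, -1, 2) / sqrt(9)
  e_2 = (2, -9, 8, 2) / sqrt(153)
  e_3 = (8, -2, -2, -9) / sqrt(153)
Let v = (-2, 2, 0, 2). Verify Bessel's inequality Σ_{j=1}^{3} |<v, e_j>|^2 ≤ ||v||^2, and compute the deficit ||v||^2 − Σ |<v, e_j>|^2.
Σ |<v, e_j>|^2 = 104/9; ||v||^2 = 12; deficit = 4/9

Write each e_j = u_j / sqrt(<u_j, u_j>) where u_j is the displayed integer vector. Then <v, e_j> = <v, u_j> / sqrt(<u_j, u_j>), so |<v, e_j>|^2 = <v, u_j>^2 / <u_j, u_j>.
Coefficients: <v, e_1> = 0/sqrt(9), <v, e_2> = -18/sqrt(153), <v, e_3> = -38/sqrt(153).
Square and sum: Σ |<v, e_j>|^2 = 104/9.
Compute ||v||^2 = v·v = 12.
Deficit = 12 − 104/9 = 4/9 ≥ 0, confirming Bessel's inequality. (The deficit equals ||v − Σ <v,e_j> e_j||^2, the squared distance from v to span{e_j}.)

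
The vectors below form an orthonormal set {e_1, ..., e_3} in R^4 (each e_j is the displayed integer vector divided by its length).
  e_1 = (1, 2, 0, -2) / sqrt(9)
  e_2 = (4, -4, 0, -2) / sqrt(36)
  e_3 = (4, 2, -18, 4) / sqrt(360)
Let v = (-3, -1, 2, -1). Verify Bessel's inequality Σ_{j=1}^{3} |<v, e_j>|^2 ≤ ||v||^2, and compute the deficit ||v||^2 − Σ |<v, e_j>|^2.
Σ |<v, e_j>|^2 = 101/10; ||v||^2 = 15; deficit = 49/10

Write each e_j = u_j / sqrt(<u_j, u_j>) where u_j is the displayed integer vector. Then <v, e_j> = <v, u_j> / sqrt(<u_j, u_j>), so |<v, e_j>|^2 = <v, u_j>^2 / <u_j, u_j>.
Coefficients: <v, e_1> = -3/sqrt(9), <v, e_2> = -6/sqrt(36), <v, e_3> = -54/sqrt(360).
Square and sum: Σ |<v, e_j>|^2 = 101/10.
Compute ||v||^2 = v·v = 15.
Deficit = 15 − 101/10 = 49/10 ≥ 0, confirming Bessel's inequality. (The deficit equals ||v − Σ <v,e_j> e_j||^2, the squared distance from v to span{e_j}.)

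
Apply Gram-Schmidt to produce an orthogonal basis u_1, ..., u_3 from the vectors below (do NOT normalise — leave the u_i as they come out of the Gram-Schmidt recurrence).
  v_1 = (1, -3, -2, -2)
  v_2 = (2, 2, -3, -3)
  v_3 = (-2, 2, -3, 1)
Orthogonal basis:
  u_1 = (1, -3, -2, -2)
  u_2 = (14/9, 10/3, -19/9, -19/9)
  u_3 = (-234/101, 18/101, -274/101, 130/101)

Apply the Gram-Schmidt recurrence
  u_1 = v_1
  u_i = v_i − Σ_{j<i} ((v_i · u_j) / (u_j · u_j)) · u_j.

Step by step this gives:
  u_1 = (1, -3, -2, -2)
  u_2 = (14/9, 10/3, -19/9, -19/9)
  u_3 = (-234/101, 18/101, -274/101, 130/101)

Orthogonality check:
  u_2 · u_1 = 0 (should be 0)
  u_3 · u_1 = 0 (should be 0)
  u_3 · u_2 = 0 (should be 0)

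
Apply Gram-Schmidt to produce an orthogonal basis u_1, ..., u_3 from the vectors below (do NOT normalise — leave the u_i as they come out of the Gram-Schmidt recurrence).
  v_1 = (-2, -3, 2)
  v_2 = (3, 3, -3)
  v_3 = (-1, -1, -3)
Orthogonal basis:
  u_1 = (-2, -3, 2)
  u_2 = (9/17, -12/17, -9/17)
  u_3 = (-2, 0, -2)

Apply the Gram-Schmidt recurrence
  u_1 = v_1
  u_i = v_i − Σ_{j<i} ((v_i · u_j) / (u_j · u_j)) · u_j.

Step by step this gives:
  u_1 = (-2, -3, 2)
  u_2 = (9/17, -12/17, -9/17)
  u_3 = (-2, 0, -2)

Orthogonality check:
  u_2 · u_1 = 0 (should be 0)
  u_3 · u_1 = 0 (should be 0)
  u_3 · u_2 = 0 (should be 0)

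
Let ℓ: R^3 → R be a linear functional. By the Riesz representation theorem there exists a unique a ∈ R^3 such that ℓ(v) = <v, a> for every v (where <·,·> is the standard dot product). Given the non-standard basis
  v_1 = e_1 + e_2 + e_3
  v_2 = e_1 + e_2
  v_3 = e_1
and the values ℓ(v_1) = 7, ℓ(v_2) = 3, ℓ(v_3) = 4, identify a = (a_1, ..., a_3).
a = (4, -1, 4)

Write a = (a_1, ..., a_3) in the standard basis. For each basis vector v_i, ℓ(v_i) = <v_i, a> is a linear equation in the a_j's. Collect the n equations into a matrix system V a = ℓ, where row i of V is v_i (expressed in the standard basis). Since V is invertible (lower-triangular with 1s on the diagonal, up to permutation), solve by back-substitution:
  V =
[[1, 1, 1],
 [1, 1, 0],
 [1, 0, 0]]
  V a = (7, 3, 4)
Solving gives a = (4, -1, 4).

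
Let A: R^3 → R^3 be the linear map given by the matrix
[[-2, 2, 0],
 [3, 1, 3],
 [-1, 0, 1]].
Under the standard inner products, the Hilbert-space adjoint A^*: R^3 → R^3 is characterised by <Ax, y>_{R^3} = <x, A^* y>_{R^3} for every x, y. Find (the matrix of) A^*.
A^* = A^T =
[[-2, 3, -1],
 [2, 1, 0],
 [0, 3, 1]]

For real matrices with standard dot products, the defining identity <Ax, y> = <x, A^* y> gives (Ax)^T y = x^T (A^*) y, i.e. x^T A^T y = x^T (A^*) y. Since this holds for all x, y, we must have A^* = A^T. Therefore
A^* =
[[-2, 3, -1],
 [2, 1, 0],
 [0, 3, 1]].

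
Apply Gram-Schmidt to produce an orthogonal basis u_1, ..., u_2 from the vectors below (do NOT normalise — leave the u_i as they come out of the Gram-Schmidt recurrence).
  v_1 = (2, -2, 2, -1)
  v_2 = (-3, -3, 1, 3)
Orthogonal basis:
  u_1 = (2, -2, 2, -1)
  u_2 = (-37/13, -41/13, 15/13, 38/13)

Apply the Gram-Schmidt recurrence
  u_1 = v_1
  u_i = v_i − Σ_{j<i} ((v_i · u_j) / (u_j · u_j)) · u_j.

Step by step this gives:
  u_1 = (2, -2, 2, -1)
  u_2 = (-37/13, -41/13, 15/13, 38/13)

Orthogonality check:
  u_2 · u_1 = 0 (should be 0)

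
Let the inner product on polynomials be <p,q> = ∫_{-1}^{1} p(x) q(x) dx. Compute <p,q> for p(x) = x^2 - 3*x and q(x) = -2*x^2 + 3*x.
<p,q> = -34/5

Expand the product: p(x)·q(x) = -2*x^4 + 9*x^3 - 9*x^2.
∫_{-1}^{1} of each monomial x^k gives [2/(k+1) if k even, 0 if k odd]. Integrating term-by-term (or equivalently evaluating the antiderivative F(x) = -2*x^5/5 + 9*x^4/4 - 3*x^3 at the endpoints):
  F(1) − F(−1) = -23/20 − (113/20) = -34/5.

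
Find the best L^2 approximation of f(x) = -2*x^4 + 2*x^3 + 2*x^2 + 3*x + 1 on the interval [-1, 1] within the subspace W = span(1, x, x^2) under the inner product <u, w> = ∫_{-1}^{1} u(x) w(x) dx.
g(x) = 2*x^2/7 + 21*x/5 + 41/35

The best approximation g ∈ W is the orthogonal projection of f onto W. Writing g = a_0 + a_1 x + a_2 x^2, the coefficients solve the normal equations G · a = b where
  G_{ij} = <φ_i, φ_j> and b_i = <f, φ_i>, with φ_0 = 1, φ_1 = x, φ_2 = x^2.
G =
  [2, 0, 2/3]
  [0, 2/3, 0]
  [2/3, 0, 2/5],
b = (38/15, 14/5, 94/105).
Solving gives a_0 = 41/35, a_1 = 21/5, a_2 = 2/7, so
  g(x) = 2*x^2/7 + 21*x/5 + 41/35.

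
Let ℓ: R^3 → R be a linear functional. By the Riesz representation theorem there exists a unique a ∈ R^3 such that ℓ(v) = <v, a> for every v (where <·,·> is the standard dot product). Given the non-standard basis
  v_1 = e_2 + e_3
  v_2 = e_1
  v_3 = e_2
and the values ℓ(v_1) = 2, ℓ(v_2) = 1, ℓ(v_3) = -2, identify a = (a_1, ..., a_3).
a = (1, -2, 4)

Write a = (a_1, ..., a_3) in the standard basis. For each basis vector v_i, ℓ(v_i) = <v_i, a> is a linear equation in the a_j's. Collect the n equations into a matrix system V a = ℓ, where row i of V is v_i (expressed in the standard basis). Since V is invertible (lower-triangular with 1s on the diagonal, up to permutation), solve by back-substitution:
  V =
[[0, 1, 1],
 [1, 0, 0],
 [0, 1, 0]]
  V a = (2, 1, -2)
Solving gives a = (1, -2, 4).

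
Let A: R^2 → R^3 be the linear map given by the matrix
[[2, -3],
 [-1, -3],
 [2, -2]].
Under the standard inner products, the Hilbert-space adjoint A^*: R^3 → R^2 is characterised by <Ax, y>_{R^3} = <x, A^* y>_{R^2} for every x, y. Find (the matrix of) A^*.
A^* = A^T =
[[2, -1, 2],
 [-3, -3, -2]]

For real matrices with standard dot products, the defining identity <Ax, y> = <x, A^* y> gives (Ax)^T y = x^T (A^*) y, i.e. x^T A^T y = x^T (A^*) y. Since this holds for all x, y, we must have A^* = A^T. Therefore
A^* =
[[2, -1, 2],
 [-3, -3, -2]].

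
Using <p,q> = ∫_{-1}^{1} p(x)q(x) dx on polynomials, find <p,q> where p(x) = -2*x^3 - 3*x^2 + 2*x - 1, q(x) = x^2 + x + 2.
<p,q> = -28/3

Expand the product: p(x)·q(x) = -2*x^5 - 5*x^4 - 5*x^3 - 5*x^2 + 3*x - 2.
∫_{-1}^{1} of each monomial x^k gives [2/(k+1) if k even, 0 if k odd]. Integrating term-by-term (or equivalently evaluating the antiderivative F(x) = -x^6/3 - x^5 - 5*x^4/4 - 5*x^3/3 + 3*x^2/2 - 2*x at the endpoints):
  F(1) − F(−1) = -19/4 − (55/12) = -28/3.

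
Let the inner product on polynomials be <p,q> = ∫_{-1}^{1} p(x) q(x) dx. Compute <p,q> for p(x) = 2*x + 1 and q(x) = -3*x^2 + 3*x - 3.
<p,q> = -4

Expand the product: p(x)·q(x) = -6*x^3 + 3*x^2 - 3*x - 3.
∫_{-1}^{1} of each monomial x^k gives [2/(k+1) if k even, 0 if k odd]. Integrating term-by-term (or equivalently evaluating the antiderivative F(x) = -3*x^4/2 + x^3 - 3*x^2/2 - 3*x at the endpoints):
  F(1) − F(−1) = -5 − (-1) = -4.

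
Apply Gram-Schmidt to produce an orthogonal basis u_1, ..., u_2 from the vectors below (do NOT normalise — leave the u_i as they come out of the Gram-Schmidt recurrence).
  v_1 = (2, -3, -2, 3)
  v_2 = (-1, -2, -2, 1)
Orthogonal basis:
  u_1 = (2, -3, -2, 3)
  u_2 = (-24/13, -19/26, -15/13, -7/26)

Apply the Gram-Schmidt recurrence
  u_1 = v_1
  u_i = v_i − Σ_{j<i} ((v_i · u_j) / (u_j · u_j)) · u_j.

Step by step this gives:
  u_1 = (2, -3, -2, 3)
  u_2 = (-24/13, -19/26, -15/13, -7/26)

Orthogonality check:
  u_2 · u_1 = 0 (should be 0)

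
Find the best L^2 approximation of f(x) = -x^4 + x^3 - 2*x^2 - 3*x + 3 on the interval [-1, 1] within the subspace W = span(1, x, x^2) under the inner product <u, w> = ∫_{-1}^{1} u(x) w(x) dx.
g(x) = -20*x^2/7 - 12*x/5 + 108/35

The best approximation g ∈ W is the orthogonal projection of f onto W. Writing g = a_0 + a_1 x + a_2 x^2, the coefficients solve the normal equations G · a = b where
  G_{ij} = <φ_i, φ_j> and b_i = <f, φ_i>, with φ_0 = 1, φ_1 = x, φ_2 = x^2.
G =
  [2, 0, 2/3]
  [0, 2/3, 0]
  [2/3, 0, 2/5],
b = (64/15, -8/5, 32/35).
Solving gives a_0 = 108/35, a_1 = -12/5, a_2 = -20/7, so
  g(x) = -20*x^2/7 - 12*x/5 + 108/35.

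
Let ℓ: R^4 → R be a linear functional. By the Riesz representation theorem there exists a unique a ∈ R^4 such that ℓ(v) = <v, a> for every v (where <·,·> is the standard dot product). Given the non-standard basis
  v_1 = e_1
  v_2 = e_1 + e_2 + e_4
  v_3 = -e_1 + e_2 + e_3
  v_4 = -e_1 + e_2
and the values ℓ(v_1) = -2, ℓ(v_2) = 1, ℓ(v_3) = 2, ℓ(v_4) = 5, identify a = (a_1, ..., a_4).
a = (-2, 3, -3, 0)

Write a = (a_1, ..., a_4) in the standard basis. For each basis vector v_i, ℓ(v_i) = <v_i, a> is a linear equation in the a_j's. Collect the n equations into a matrix system V a = ℓ, where row i of V is v_i (expressed in the standard basis). Since V is invertible (lower-triangular with 1s on the diagonal, up to permutation), solve by back-substitution:
  V =
[[1, 0, 0, 0],
 [1, 1, 0, 1],
 [-1, 1, 1, 0],
 [-1, 1, 0, 0]]
  V a = (-2, 1, 2, 5)
Solving gives a = (-2, 3, -3, 0).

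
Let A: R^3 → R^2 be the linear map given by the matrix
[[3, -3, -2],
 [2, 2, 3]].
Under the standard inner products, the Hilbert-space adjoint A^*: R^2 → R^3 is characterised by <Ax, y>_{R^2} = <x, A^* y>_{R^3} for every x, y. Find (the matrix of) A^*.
A^* = A^T =
[[3, 2],
 [-3, 2],
 [-2, 3]]

For real matrices with standard dot products, the defining identity <Ax, y> = <x, A^* y> gives (Ax)^T y = x^T (A^*) y, i.e. x^T A^T y = x^T (A^*) y. Since this holds for all x, y, we must have A^* = A^T. Therefore
A^* =
[[3, 2],
 [-3, 2],
 [-2, 3]].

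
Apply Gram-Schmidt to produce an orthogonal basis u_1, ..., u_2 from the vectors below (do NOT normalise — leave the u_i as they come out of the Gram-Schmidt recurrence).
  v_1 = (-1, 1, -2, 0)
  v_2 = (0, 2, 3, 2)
Orthogonal basis:
  u_1 = (-1, 1, -2, 0)
  u_2 = (-2/3, 8/3, 5/3, 2)

Apply the Gram-Schmidt recurrence
  u_1 = v_1
  u_i = v_i − Σ_{j<i} ((v_i · u_j) / (u_j · u_j)) · u_j.

Step by step this gives:
  u_1 = (-1, 1, -2, 0)
  u_2 = (-2/3, 8/3, 5/3, 2)

Orthogonality check:
  u_2 · u_1 = 0 (should be 0)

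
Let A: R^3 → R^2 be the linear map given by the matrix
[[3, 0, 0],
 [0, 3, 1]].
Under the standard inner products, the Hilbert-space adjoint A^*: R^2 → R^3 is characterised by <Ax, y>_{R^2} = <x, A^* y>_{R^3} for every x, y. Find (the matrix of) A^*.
A^* = A^T =
[[3, 0],
 [0, 3],
 [0, 1]]

For real matrices with standard dot products, the defining identity <Ax, y> = <x, A^* y> gives (Ax)^T y = x^T (A^*) y, i.e. x^T A^T y = x^T (A^*) y. Since this holds for all x, y, we must have A^* = A^T. Therefore
A^* =
[[3, 0],
 [0, 3],
 [0, 1]].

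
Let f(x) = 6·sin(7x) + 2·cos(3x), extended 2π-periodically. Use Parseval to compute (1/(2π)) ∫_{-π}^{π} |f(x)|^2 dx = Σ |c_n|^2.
Σ |c_n|^2 = 20

Expand |f|^2 and use orthogonality of {sin(nx), cos(mx)} on [-π, π]:
  ∫_{-π}^{π} sin(nx)^2 dx = π, ∫ cos(mx)^2 dx = π, and cross terms integrate to 0.
So ∫_{-π}^{π} f(x)^2 dx = 6^2 · π + 2^2 · π = (36 + 4)π.
Divide by 2π: (36 + 4)/2 = 20.
By Parseval, this equals Σ |c_n|^2.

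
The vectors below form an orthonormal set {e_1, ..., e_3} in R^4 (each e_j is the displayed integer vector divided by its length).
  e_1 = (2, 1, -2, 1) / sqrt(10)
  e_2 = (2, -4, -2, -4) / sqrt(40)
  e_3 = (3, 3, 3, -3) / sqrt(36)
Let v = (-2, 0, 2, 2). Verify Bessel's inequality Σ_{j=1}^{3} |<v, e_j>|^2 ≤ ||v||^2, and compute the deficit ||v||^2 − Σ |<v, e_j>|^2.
Σ |<v, e_j>|^2 = 11; ||v||^2 = 12; deficit = 1

Write each e_j = u_j / sqrt(<u_j, u_j>) where u_j is the displayed integer vector. Then <v, e_j> = <v, u_j> / sqrt(<u_j, u_j>), so |<v, e_j>|^2 = <v, u_j>^2 / <u_j, u_j>.
Coefficients: <v, e_1> = -6/sqrt(10), <v, e_2> = -16/sqrt(40), <v, e_3> = -6/sqrt(36).
Square and sum: Σ |<v, e_j>|^2 = 11.
Compute ||v||^2 = v·v = 12.
Deficit = 12 − 11 = 1 ≥ 0, confirming Bessel's inequality. (The deficit equals ||v − Σ <v,e_j> e_j||^2, the squared distance from v to span{e_j}.)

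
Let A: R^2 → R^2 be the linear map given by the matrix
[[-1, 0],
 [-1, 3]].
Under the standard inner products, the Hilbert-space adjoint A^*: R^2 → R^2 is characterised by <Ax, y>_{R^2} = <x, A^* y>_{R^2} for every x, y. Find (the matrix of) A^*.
A^* = A^T =
[[-1, -1],
 [0, 3]]

For real matrices with standard dot products, the defining identity <Ax, y> = <x, A^* y> gives (Ax)^T y = x^T (A^*) y, i.e. x^T A^T y = x^T (A^*) y. Since this holds for all x, y, we must have A^* = A^T. Therefore
A^* =
[[-1, -1],
 [0, 3]].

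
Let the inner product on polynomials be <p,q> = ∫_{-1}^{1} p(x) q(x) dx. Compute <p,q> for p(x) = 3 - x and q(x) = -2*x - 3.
<p,q> = -50/3

Expand the product: p(x)·q(x) = 2*x^2 - 3*x - 9.
∫_{-1}^{1} of each monomial x^k gives [2/(k+1) if k even, 0 if k odd]. Integrating term-by-term (or equivalently evaluating the antiderivative F(x) = 2*x^3/3 - 3*x^2/2 - 9*x at the endpoints):
  F(1) − F(−1) = -59/6 − (41/6) = -50/3.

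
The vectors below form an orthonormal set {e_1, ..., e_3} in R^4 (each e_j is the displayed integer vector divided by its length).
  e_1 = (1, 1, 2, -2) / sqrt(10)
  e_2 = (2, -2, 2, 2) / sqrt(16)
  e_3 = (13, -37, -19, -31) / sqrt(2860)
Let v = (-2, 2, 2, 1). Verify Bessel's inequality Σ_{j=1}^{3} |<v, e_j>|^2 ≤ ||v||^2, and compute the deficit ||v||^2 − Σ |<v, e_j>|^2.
Σ |<v, e_j>|^2 = 117/11; ||v||^2 = 13; deficit = 26/11

Write each e_j = u_j / sqrt(<u_j, u_j>) where u_j is the displayed integer vector. Then <v, e_j> = <v, u_j> / sqrt(<u_j, u_j>), so |<v, e_j>|^2 = <v, u_j>^2 / <u_j, u_j>.
Coefficients: <v, e_1> = 2/sqrt(10), <v, e_2> = -2/sqrt(16), <v, e_3> = -169/sqrt(2860).
Square and sum: Σ |<v, e_j>|^2 = 117/11.
Compute ||v||^2 = v·v = 13.
Deficit = 13 − 117/11 = 26/11 ≥ 0, confirming Bessel's inequality. (The deficit equals ||v − Σ <v,e_j> e_j||^2, the squared distance from v to span{e_j}.)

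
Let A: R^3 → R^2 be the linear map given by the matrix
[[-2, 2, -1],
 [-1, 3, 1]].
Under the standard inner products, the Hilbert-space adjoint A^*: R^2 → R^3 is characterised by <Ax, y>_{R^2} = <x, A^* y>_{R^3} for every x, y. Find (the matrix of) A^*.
A^* = A^T =
[[-2, -1],
 [2, 3],
 [-1, 1]]

For real matrices with standard dot products, the defining identity <Ax, y> = <x, A^* y> gives (Ax)^T y = x^T (A^*) y, i.e. x^T A^T y = x^T (A^*) y. Since this holds for all x, y, we must have A^* = A^T. Therefore
A^* =
[[-2, -1],
 [2, 3],
 [-1, 1]].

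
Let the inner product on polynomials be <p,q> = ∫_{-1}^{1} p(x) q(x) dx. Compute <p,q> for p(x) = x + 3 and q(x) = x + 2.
<p,q> = 38/3

Expand the product: p(x)·q(x) = x^2 + 5*x + 6.
∫_{-1}^{1} of each monomial x^k gives [2/(k+1) if k even, 0 if k odd]. Integrating term-by-term (or equivalently evaluating the antiderivative F(x) = x^3/3 + 5*x^2/2 + 6*x at the endpoints):
  F(1) − F(−1) = 53/6 − (-23/6) = 38/3.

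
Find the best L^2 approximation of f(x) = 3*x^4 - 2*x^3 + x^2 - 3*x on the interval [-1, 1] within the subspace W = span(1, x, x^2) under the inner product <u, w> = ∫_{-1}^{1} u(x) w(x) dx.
g(x) = 25*x^2/7 - 21*x/5 - 9/35

The best approximation g ∈ W is the orthogonal projection of f onto W. Writing g = a_0 + a_1 x + a_2 x^2, the coefficients solve the normal equations G · a = b where
  G_{ij} = <φ_i, φ_j> and b_i = <f, φ_i>, with φ_0 = 1, φ_1 = x, φ_2 = x^2.
G =
  [2, 0, 2/3]
  [0, 2/3, 0]
  [2/3, 0, 2/5],
b = (28/15, -14/5, 44/35).
Solving gives a_0 = -9/35, a_1 = -21/5, a_2 = 25/7, so
  g(x) = 25*x^2/7 - 21*x/5 - 9/35.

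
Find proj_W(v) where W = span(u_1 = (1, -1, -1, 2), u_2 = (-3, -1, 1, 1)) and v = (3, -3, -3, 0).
proj_W(v) = (261/83, -45/83, -153/83, 144/83)

Set up U = [u_1 | ... | u_2] ∈ R^(4×2). The projector onto W = col(U) is P = U (U^T U)^(-1) U^T.
Compute U^T U =
  [7, -1]
  [-1, 12],
and U^T v = (9, -9).
Solve U^T U · c = U^T v for the coefficients: c = (99/83, -54/83). The projection is proj_W(v) = U c.
Check: (v - proj_W(v)) · u_1 = 0  (should be 0).
Check: (v - proj_W(v)) · u_2 = 0  (should be 0).
Result: proj_W(v) = (261/83, -45/83, -153/83, 144/83).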